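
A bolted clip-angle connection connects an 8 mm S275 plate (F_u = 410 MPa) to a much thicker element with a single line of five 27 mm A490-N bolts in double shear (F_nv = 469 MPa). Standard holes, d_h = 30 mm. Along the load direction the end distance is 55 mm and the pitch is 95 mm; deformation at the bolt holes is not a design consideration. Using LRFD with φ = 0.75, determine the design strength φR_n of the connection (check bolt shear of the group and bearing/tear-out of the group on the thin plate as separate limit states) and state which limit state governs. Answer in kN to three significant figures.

945 kN (bearing governs)

Bolt shear: A_b = π·27²/4 = 572.6 mm²; R_n = 469 × 572.6 × 5 × 2 / 1000 = 2685 kN → 0.75 × 2685 = 2010 kN.
Bearing (1.5 l_c t F_u ≤ 3.0 d t F_u): upper limit = 3.0·27·8·410 / 1000 = 265.7 kN.
  Edge l_c = 55 − 30/2 = 40 → r_n = 196.8 kN; interior l_c = 95 − 30 = 65 → r_n = 265.7 kN.
  R_n,bearing = 1·196.8 + 4·265.7 = 1260 kN → 0.75 × 1260 = 945 kN.
Bearing governs: 945 kN.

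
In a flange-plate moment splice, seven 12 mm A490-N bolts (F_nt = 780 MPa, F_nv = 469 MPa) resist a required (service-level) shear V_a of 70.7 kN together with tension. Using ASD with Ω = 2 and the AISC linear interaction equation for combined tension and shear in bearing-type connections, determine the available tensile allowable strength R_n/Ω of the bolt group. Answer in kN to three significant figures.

A_b = π·12²/4 = 113.1 mm²; f_rv = 70.7 × 1000 / (7 × 113.1) = 89.3 MPa.
F'_nt = 1.3 F_nt − (Ω F_nt / F_nv) f_rv = 1.3·780 − (2·780/469)·89.3 = 717 MPa, capped at F_nt → F'_nt = 717 MPa.
R_n = F'_nt · A_b · n = 717 × 113.1 × 7 / 1000 = 567.6 kN.
Allowable strength R_n/Ω = 567.6 / 2 = 284 kN.

284 kN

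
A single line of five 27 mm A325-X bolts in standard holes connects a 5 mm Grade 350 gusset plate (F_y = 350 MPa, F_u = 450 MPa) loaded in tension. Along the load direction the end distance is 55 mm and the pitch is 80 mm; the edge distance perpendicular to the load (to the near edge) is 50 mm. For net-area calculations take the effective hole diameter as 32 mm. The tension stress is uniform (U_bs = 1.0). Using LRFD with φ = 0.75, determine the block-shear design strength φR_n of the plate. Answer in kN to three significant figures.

291 kN

Shear plane L_v = 55 + 4·80 = 375 mm; A_gv = 375 × 5 = 1875 mm².
A_nv = (375 − 4.5·32) × 5 = 1155 mm².
A_nt = (50 − 0.5·32) × 5 = 170 mm².
0.6 F_u A_nv = 311.9 kN; 0.6 F_y A_gv = 393.8 kN → shear rupture governs the shear term.
R_n = 311.9 + 1.0 × 450 × 170 / 1000 = 388.4 kN.
Design strength φR_n = 0.75 × 388.4 = 291 kN.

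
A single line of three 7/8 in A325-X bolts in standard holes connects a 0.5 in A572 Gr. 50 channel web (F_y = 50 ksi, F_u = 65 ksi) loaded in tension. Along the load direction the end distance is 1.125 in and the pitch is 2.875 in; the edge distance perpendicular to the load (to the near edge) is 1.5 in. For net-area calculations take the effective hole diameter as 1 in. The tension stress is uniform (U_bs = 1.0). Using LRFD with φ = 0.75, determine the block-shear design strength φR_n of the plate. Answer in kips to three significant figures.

Shear plane L_v = 1.125 + 2·2.875 = 6.875 in; A_gv = 6.875 × 0.5 = 3.438 in².
A_nv = (6.875 − 2.5·1) × 0.5 = 2.188 in².
A_nt = (1.5 − 0.5·1) × 0.5 = 0.5 in².
0.6 F_u A_nv = 85.31 kips; 0.6 F_y A_gv = 103.1 kips → shear rupture governs the shear term.
R_n = 85.31 + 1.0 × 65 × 0.5 = 117.8 kips.
Design strength φR_n = 0.75 × 117.8 = 88.4 kips.

88.4 kips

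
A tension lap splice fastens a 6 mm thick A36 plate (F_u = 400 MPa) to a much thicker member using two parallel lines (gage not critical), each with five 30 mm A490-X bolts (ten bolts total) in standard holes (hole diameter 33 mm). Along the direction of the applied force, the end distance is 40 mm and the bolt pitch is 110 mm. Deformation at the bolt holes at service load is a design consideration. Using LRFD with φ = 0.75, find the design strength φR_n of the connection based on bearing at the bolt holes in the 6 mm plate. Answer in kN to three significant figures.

Per bolt r_n = 1.2 l_c t F_u ≤ 2.4 d t F_u; upper limit = 2.4 × 30 × 6 × 400 / 1000 = 172.8 kN.
Edge bolt: l_c = 40 − 33/2 = 23.5 mm → 1.2 × 23.5 × 6 × 400 / 1000 = 67.68 → r_n = 67.68 kN.
Interior bolts: l_c = 110 − 33 = 77 mm → 1.2 × 77 × 6 × 400 / 1000 = 221.8 → r_n = 172.8 kN.
R_n = 2 × 67.68 + 8 × 172.8 = 1518 kN.
Design strength φR_n = 0.75 × 1518 = 1140 kN.

1140 kN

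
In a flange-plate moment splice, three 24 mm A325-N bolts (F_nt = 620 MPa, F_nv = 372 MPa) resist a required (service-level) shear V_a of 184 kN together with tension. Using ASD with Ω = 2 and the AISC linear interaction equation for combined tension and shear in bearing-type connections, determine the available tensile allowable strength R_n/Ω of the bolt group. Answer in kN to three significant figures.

A_b = π·24²/4 = 452.4 mm²; f_rv = 184 × 1000 / (3 × 452.4) = 135.6 MPa.
F'_nt = 1.3 F_nt − (Ω F_nt / F_nv) f_rv = 1.3·620 − (2·620/372)·135.6 = 354.1 MPa, capped at F_nt → F'_nt = 354.1 MPa.
R_n = F'_nt · A_b · n = 354.1 × 452.4 × 3 / 1000 = 480.5 kN.
Allowable strength R_n/Ω = 480.5 / 2 = 240 kN.

240 kN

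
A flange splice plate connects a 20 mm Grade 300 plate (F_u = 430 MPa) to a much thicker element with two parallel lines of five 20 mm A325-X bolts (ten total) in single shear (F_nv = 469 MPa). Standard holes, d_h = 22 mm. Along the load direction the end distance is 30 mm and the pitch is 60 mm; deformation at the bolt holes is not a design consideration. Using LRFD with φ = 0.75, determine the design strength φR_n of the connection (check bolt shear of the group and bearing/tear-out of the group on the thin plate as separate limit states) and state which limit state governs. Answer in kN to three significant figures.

Bolt shear: A_b = π·20²/4 = 314.2 mm²; R_n = 469 × 314.2 × 10 × 1 / 1000 = 1473 kN → 0.75 × 1473 = 1110 kN.
Bearing (1.5 l_c t F_u ≤ 3.0 d t F_u): upper limit = 3.0·20·20·430 / 1000 = 516 kN.
  Edge l_c = 30 − 22/2 = 19 → r_n = 245.1 kN; interior l_c = 60 − 22 = 38 → r_n = 490.2 kN.
  R_n,bearing = 2·245.1 + 8·490.2 = 4412 kN → 0.75 × 4412 = 3310 kN.
Bolt shear governs: 1110 kN.

1110 kN (bolt shear governs)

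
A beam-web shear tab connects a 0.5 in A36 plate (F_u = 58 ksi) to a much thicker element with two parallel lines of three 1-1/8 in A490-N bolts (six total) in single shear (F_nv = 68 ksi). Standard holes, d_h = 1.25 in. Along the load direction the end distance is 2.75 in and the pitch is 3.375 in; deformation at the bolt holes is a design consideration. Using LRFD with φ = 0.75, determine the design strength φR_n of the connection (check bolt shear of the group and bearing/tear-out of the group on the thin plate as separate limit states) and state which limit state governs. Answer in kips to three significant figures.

304 kips (bolt shear governs)

Bolt shear: A_b = π·1.125²/4 = 0.994 in²; R_n = 68 × 0.994 × 6 × 1 = 405.6 kips → 0.75 × 405.6 = 304 kips.
Bearing (1.2 l_c t F_u ≤ 2.4 d t F_u): upper limit = 2.4·1.125·0.5·58 = 78.3 kips.
  Edge l_c = 2.75 − 1.25/2 = 2.125 → r_n = 73.95 kips; interior l_c = 3.375 − 1.25 = 2.125 → r_n = 73.95 kips.
  R_n,bearing = 2·73.95 + 4·73.95 = 443.7 kips → 0.75 × 443.7 = 333 kips.
Bolt shear governs: 304 kips.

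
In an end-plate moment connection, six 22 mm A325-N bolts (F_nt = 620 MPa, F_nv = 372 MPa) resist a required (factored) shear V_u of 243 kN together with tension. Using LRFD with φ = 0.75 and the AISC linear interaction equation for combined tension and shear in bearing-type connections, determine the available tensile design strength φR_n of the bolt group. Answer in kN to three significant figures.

A_b = π·22²/4 = 380.1 mm²; f_rv = 243 × 1000 / (6 × 380.1) = 106.5 MPa.
F'_nt = 1.3 F_nt − (F_nt / φF_nv) f_rv = 1.3·620 − (620/(0.75·372))·106.5 = 569.2 MPa, capped at F_nt → F'_nt = 569.2 MPa.
R_n = F'_nt · A_b · n = 569.2 × 380.1 × 6 / 1000 = 1298 kN.
Design strength φR_n = 0.75 × 1298 = 974 kN.

974 kN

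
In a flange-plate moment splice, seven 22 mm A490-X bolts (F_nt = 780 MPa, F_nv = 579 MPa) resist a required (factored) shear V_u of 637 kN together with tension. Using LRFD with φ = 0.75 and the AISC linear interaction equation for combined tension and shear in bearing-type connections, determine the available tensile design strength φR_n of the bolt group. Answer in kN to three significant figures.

A_b = π·22²/4 = 380.1 mm²; f_rv = 637 × 1000 / (7 × 380.1) = 239.4 MPa.
F'_nt = 1.3 F_nt − (F_nt / φF_nv) f_rv = 1.3·780 − (780/(0.75·579))·239.4 = 584 MPa, capped at F_nt → F'_nt = 584 MPa.
R_n = F'_nt · A_b · n = 584 × 380.1 × 7 / 1000 = 1554 kN.
Design strength φR_n = 0.75 × 1554 = 1170 kN.

1170 kN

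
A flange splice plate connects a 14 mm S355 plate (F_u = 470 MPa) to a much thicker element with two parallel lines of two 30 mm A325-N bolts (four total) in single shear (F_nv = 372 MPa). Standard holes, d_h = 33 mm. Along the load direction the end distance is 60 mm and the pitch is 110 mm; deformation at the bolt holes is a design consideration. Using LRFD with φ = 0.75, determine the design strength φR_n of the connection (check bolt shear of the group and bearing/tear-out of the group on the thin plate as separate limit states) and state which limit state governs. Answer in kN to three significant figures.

Bolt shear: A_b = π·30²/4 = 706.9 mm²; R_n = 372 × 706.9 × 4 × 1 / 1000 = 1052 kN → 0.75 × 1052 = 789 kN.
Bearing (1.2 l_c t F_u ≤ 2.4 d t F_u): upper limit = 2.4·30·14·470 / 1000 = 473.8 kN.
  Edge l_c = 60 − 33/2 = 43.5 → r_n = 343.5 kN; interior l_c = 110 − 33 = 77 → r_n = 473.8 kN.
  R_n,bearing = 2·343.5 + 2·473.8 = 1634 kN → 0.75 × 1634 = 1230 kN.
Bolt shear governs: 789 kN.

789 kN (bolt shear governs)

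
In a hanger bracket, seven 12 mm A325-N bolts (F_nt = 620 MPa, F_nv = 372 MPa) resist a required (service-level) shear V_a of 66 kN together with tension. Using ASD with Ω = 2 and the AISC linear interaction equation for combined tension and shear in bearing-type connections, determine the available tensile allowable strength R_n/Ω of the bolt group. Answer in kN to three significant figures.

209 kN

A_b = π·12²/4 = 113.1 mm²; f_rv = 66 × 1000 / (7 × 113.1) = 83.37 MPa.
F'_nt = 1.3 F_nt − (Ω F_nt / F_nv) f_rv = 1.3·620 − (2·620/372)·83.37 = 528.1 MPa, capped at F_nt → F'_nt = 528.1 MPa.
R_n = F'_nt · A_b · n = 528.1 × 113.1 × 7 / 1000 = 418.1 kN.
Allowable strength R_n/Ω = 418.1 / 2 = 209 kN.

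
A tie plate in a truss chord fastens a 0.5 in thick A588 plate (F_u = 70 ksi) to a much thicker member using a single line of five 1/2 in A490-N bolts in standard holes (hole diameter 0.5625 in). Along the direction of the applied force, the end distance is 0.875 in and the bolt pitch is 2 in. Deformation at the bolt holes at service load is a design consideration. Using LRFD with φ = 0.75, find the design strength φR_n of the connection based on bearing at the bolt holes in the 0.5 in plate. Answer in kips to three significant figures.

Per bolt r_n = 1.2 l_c t F_u ≤ 2.4 d t F_u; upper limit = 2.4 × 0.5 × 0.5 × 70 = 42 kips.
Edge bolt: l_c = 0.875 − 0.5625/2 = 0.5938 in → 1.2 × 0.5938 × 0.5 × 70 = 24.94 → r_n = 24.94 kips.
Interior bolts: l_c = 2 − 0.5625 = 1.438 in → 1.2 × 1.438 × 0.5 × 70 = 60.37 → r_n = 42 kips.
R_n = 1 × 24.94 + 4 × 42 = 192.9 kips.
Design strength φR_n = 0.75 × 192.9 = 145 kips.

145 kips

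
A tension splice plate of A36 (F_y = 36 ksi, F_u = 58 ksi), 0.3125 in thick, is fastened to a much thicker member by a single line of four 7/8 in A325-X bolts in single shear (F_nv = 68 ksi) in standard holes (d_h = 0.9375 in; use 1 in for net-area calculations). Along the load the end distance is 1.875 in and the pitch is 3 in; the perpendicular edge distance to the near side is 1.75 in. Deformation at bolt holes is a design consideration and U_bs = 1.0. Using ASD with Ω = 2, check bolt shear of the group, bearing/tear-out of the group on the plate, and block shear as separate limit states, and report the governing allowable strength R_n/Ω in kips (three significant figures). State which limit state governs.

Bolt shear: A_b = π·0.875²/4 = 0.6013 in²; R_n = 68 × 0.6013 × 4 × 1 = 163.6 kips → 163.6 / 2 = 81.8 kips.
Bearing: edge l_c = 1.406, r_n = 30.59 kips; interior l_c = 2.062, r_n = 38.06 kips; R_n = 30.59 + 3·38.06 = 144.8 kips → 72.4 kips.
Block shear: A_gv = 3.398, A_nv = 2.305, A_nt = 0.3906 in²; R_n = min(0.6F_uA_nv, 0.6F_yA_gv) + U_bs·F_u·A_nt = 96.06 kips → 48 kips.
Block shear governs: 48 kips.

48 kips (block shear governs)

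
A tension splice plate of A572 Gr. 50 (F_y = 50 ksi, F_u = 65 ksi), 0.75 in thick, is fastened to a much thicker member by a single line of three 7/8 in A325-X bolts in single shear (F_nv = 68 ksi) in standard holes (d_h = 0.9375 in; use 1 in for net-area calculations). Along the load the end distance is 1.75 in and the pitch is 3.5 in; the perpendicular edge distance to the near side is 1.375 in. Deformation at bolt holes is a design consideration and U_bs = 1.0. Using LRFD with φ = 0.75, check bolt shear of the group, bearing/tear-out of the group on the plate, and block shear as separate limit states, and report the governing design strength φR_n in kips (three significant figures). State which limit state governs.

Bolt shear: A_b = π·0.875²/4 = 0.6013 in²; R_n = 68 × 0.6013 × 3 × 1 = 122.7 kips → 0.75 × 122.7 = 92 kips.
Bearing: edge l_c = 1.281, r_n = 74.95 kips; interior l_c = 2.562, r_n = 102.4 kips; R_n = 74.95 + 2·102.4 = 279.7 kips → 210 kips.
Block shear: A_gv = 6.562, A_nv = 4.688, A_nt = 0.6562 in²; R_n = min(0.6F_uA_nv, 0.6F_yA_gv) + U_bs·F_u·A_nt = 225.5 kips → 169 kips.
Bolt shear governs: 92 kips.

92 kips (bolt shear governs)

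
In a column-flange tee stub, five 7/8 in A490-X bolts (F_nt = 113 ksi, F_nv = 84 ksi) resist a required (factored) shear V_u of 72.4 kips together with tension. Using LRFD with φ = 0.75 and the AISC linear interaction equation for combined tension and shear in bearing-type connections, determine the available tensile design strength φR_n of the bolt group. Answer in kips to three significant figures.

A_b = π·0.875²/4 = 0.6013 in²; f_rv = 72.4 / (5 × 0.6013) = 24.08 ksi.
F'_nt = 1.3 F_nt − (F_nt / φF_nv) f_rv = 1.3·113 − (113/(0.75·84))·24.08 = 103.7 ksi, capped at F_nt → F'_nt = 103.7 ksi.
R_n = F'_nt · A_b · n = 103.7 × 0.6013 × 5 = 311.8 kips.
Design strength φR_n = 0.75 × 311.8 = 234 kips.

234 kips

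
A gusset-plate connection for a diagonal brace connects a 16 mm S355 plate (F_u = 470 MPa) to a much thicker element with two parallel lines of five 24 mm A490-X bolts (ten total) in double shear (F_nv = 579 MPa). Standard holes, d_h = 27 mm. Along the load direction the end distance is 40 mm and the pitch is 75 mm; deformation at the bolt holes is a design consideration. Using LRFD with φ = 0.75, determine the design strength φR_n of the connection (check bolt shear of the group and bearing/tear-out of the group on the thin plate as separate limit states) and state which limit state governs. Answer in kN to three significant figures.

Bolt shear: A_b = π·24²/4 = 452.4 mm²; R_n = 579 × 452.4 × 10 × 2 / 1000 = 5239 kN → 0.75 × 5239 = 3930 kN.
Bearing (1.2 l_c t F_u ≤ 2.4 d t F_u): upper limit = 2.4·24·16·470 / 1000 = 433.2 kN.
  Edge l_c = 40 − 27/2 = 26.5 → r_n = 239.1 kN; interior l_c = 75 − 27 = 48 → r_n = 433.2 kN.
  R_n,bearing = 2·239.1 + 8·433.2 = 3943 kN → 0.75 × 3943 = 2960 kN.
Bearing governs: 2960 kN.

2960 kN (bearing governs)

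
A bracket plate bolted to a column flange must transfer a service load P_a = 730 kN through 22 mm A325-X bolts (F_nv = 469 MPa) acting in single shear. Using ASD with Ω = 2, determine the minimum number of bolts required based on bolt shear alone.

A_b = π·22²/4 = 380.1 mm².
Per-bolt allowable strength R_n/Ω = 469 × 380.1 × 1 / 1000 / 2 = 89.14 kN.
n ≥ 730 / 89.14 = 8.189 → use 9 bolts.

9 bolts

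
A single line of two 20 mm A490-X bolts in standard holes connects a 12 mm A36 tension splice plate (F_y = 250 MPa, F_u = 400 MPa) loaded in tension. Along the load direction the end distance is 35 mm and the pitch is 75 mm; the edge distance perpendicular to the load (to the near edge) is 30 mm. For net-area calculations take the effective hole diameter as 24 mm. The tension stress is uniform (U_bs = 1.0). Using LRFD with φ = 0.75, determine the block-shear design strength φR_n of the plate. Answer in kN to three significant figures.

Shear plane L_v = 35 + 1·75 = 110 mm; A_gv = 110 × 12 = 1320 mm².
A_nv = (110 − 1.5·24) × 12 = 888 mm².
A_nt = (30 − 0.5·24) × 12 = 216 mm².
0.6 F_u A_nv = 213.1 kN; 0.6 F_y A_gv = 198 kN → shear yielding governs the shear term.
R_n = 198 + 1.0 × 400 × 216 / 1000 = 284.4 kN.
Design strength φR_n = 0.75 × 284.4 = 213 kN.

213 kN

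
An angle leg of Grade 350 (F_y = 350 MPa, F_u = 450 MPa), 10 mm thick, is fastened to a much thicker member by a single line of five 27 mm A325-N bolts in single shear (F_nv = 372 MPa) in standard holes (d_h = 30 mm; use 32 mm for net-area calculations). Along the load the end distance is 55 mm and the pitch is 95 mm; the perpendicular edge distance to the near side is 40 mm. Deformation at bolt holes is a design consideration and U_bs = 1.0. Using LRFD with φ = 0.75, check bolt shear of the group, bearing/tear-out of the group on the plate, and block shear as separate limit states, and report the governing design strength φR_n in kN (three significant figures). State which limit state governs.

670 kN (block shear governs)

Bolt shear: A_b = π·27²/4 = 572.6 mm²; R_n = 372 × 572.6 × 5 × 1 / 1000 = 1065 kN → 0.75 × 1065 = 799 kN.
Bearing: edge l_c = 40, r_n = 216 kN; interior l_c = 65, r_n = 291.6 kN; R_n = 216 + 4·291.6 = 1382 kN → 1040 kN.
Block shear: A_gv = 4350, A_nv = 2910, A_nt = 240 mm²; R_n = min(0.6F_uA_nv, 0.6F_yA_gv) + U_bs·F_u·A_nt = 893.7 kN → 670 kN.
Block shear governs: 670 kN.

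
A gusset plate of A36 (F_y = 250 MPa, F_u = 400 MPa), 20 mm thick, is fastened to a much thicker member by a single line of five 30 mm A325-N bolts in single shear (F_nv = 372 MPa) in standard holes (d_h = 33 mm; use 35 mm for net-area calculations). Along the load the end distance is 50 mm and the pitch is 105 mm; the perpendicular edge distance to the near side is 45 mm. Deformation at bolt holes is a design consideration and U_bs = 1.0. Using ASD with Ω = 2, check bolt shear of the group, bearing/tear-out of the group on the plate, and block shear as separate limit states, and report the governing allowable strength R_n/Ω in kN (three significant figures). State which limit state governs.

Bolt shear: A_b = π·30²/4 = 706.9 mm²; R_n = 372 × 706.9 × 5 × 1 / 1000 = 1315 kN → 1315 / 2 = 657 kN.
Bearing: edge l_c = 33.5, r_n = 321.6 kN; interior l_c = 72, r_n = 576 kN; R_n = 321.6 + 4·576 = 2626 kN → 1310 kN.
Block shear: A_gv = 9400, A_nv = 6250, A_nt = 550 mm²; R_n = min(0.6F_uA_nv, 0.6F_yA_gv) + U_bs·F_u·A_nt = 1630 kN → 815 kN.
Bolt shear governs: 657 kN.

657 kN (bolt shear governs)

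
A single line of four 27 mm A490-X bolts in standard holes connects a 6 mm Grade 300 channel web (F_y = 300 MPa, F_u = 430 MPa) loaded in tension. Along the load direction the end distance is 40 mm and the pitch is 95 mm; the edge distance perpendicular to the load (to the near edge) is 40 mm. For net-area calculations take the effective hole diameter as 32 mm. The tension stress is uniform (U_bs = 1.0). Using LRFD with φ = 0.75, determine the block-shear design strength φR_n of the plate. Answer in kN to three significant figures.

Shear plane L_v = 40 + 3·95 = 325 mm; A_gv = 325 × 6 = 1950 mm².
A_nv = (325 − 3.5·32) × 6 = 1278 mm².
A_nt = (40 − 0.5·32) × 6 = 144 mm².
0.6 F_u A_nv = 329.7 kN; 0.6 F_y A_gv = 351 kN → shear rupture governs the shear term.
R_n = 329.7 + 1.0 × 430 × 144 / 1000 = 391.6 kN.
Design strength φR_n = 0.75 × 391.6 = 294 kN.

294 kN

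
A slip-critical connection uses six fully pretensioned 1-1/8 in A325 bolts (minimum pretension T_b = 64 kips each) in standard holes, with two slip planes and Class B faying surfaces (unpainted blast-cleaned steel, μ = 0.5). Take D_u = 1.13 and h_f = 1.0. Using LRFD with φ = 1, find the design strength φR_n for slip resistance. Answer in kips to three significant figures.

R_n = μ · D_u · h_f · T_b · n_s · n_b = 0.5 × 1.13 × 1.0 × 64 × 2 × 6 = 433.9 kips.
Design strength φR_n = 1 × 433.9 = 434 kips.

434 kips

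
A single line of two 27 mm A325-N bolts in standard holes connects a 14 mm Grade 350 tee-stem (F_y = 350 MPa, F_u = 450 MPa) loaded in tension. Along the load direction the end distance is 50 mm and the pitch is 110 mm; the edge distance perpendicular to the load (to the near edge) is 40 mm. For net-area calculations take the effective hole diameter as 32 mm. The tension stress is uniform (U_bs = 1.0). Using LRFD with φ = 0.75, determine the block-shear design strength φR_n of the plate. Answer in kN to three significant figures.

431 kN

Shear plane L_v = 50 + 1·110 = 160 mm; A_gv = 160 × 14 = 2240 mm².
A_nv = (160 − 1.5·32) × 14 = 1568 mm².
A_nt = (40 − 0.5·32) × 14 = 336 mm².
0.6 F_u A_nv = 423.4 kN; 0.6 F_y A_gv = 470.4 kN → shear rupture governs the shear term.
R_n = 423.4 + 1.0 × 450 × 336 / 1000 = 574.6 kN.
Design strength φR_n = 0.75 × 574.6 = 431 kN.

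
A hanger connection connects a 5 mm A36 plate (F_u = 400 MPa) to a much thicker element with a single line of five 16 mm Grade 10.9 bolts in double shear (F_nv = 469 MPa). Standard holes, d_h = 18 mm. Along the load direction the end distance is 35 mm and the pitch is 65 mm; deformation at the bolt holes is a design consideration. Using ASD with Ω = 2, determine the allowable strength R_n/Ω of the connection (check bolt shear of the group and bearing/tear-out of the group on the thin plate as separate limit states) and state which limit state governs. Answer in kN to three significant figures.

Bolt shear: A_b = π·16²/4 = 201.1 mm²; R_n = 469 × 201.1 × 5 × 2 / 1000 = 943 kN → 943 / 2 = 471 kN.
Bearing (1.2 l_c t F_u ≤ 2.4 d t F_u): upper limit = 2.4·16·5·400 / 1000 = 76.8 kN.
  Edge l_c = 35 − 18/2 = 26 → r_n = 62.4 kN; interior l_c = 65 − 18 = 47 → r_n = 76.8 kN.
  R_n,bearing = 1·62.4 + 4·76.8 = 369.6 kN → 369.6 / 2 = 185 kN.
Bearing governs: 185 kN.

185 kN (bearing governs)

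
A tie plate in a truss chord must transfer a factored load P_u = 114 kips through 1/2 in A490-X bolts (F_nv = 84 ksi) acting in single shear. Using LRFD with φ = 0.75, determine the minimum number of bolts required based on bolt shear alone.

10 bolts

A_b = π·0.5²/4 = 0.1963 in².
Per-bolt design strength φR_n = 0.75 × 84 × 0.1963 × 1 = 12.37 kips.
n ≥ 114 / 12.37 = 9.216 → use 10 bolts.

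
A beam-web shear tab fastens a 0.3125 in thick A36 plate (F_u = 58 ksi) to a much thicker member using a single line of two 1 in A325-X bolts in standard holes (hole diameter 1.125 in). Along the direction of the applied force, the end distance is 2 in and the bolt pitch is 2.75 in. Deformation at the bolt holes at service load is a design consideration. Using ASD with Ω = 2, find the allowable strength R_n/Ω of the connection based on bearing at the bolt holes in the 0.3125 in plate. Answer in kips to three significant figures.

Per bolt r_n = 1.2 l_c t F_u ≤ 2.4 d t F_u; upper limit = 2.4 × 1 × 0.3125 × 58 = 43.5 kips.
Edge bolt: l_c = 2 − 1.125/2 = 1.438 in → 1.2 × 1.438 × 0.3125 × 58 = 31.27 → r_n = 31.27 kips.
Interior bolts: l_c = 2.75 − 1.125 = 1.625 in → 1.2 × 1.625 × 0.3125 × 58 = 35.34 → r_n = 35.34 kips.
R_n = 1 × 31.27 + 1 × 35.34 = 66.61 kips.
Allowable strength R_n/Ω = 66.61 / 2 = 33.3 kips.

33.3 kips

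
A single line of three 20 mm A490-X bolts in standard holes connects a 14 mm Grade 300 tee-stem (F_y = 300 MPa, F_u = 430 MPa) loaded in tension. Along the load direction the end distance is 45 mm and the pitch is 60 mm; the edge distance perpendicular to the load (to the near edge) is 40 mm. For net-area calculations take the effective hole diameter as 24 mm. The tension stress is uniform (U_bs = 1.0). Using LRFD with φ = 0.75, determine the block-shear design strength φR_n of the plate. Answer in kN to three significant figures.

411 kN

Shear plane L_v = 45 + 2·60 = 165 mm; A_gv = 165 × 14 = 2310 mm².
A_nv = (165 − 2.5·24) × 14 = 1470 mm².
A_nt = (40 − 0.5·24) × 14 = 392 mm².
0.6 F_u A_nv = 379.3 kN; 0.6 F_y A_gv = 415.8 kN → shear rupture governs the shear term.
R_n = 379.3 + 1.0 × 430 × 392 / 1000 = 547.8 kN.
Design strength φR_n = 0.75 × 547.8 = 411 kN.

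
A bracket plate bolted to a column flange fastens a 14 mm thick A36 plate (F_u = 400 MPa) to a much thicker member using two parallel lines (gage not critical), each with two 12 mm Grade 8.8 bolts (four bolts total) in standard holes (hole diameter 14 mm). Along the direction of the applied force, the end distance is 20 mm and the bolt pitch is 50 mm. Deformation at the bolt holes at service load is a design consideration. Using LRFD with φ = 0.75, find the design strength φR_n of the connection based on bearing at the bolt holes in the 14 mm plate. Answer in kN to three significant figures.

373 kN

Per bolt r_n = 1.2 l_c t F_u ≤ 2.4 d t F_u; upper limit = 2.4 × 12 × 14 × 400 / 1000 = 161.3 kN.
Edge bolt: l_c = 20 − 14/2 = 13 mm → 1.2 × 13 × 14 × 400 / 1000 = 87.36 → r_n = 87.36 kN.
Interior bolts: l_c = 50 − 14 = 36 mm → 1.2 × 36 × 14 × 400 / 1000 = 241.9 → r_n = 161.3 kN.
R_n = 2 × 87.36 + 2 × 161.3 = 497.3 kN.
Design strength φR_n = 0.75 × 497.3 = 373 kN.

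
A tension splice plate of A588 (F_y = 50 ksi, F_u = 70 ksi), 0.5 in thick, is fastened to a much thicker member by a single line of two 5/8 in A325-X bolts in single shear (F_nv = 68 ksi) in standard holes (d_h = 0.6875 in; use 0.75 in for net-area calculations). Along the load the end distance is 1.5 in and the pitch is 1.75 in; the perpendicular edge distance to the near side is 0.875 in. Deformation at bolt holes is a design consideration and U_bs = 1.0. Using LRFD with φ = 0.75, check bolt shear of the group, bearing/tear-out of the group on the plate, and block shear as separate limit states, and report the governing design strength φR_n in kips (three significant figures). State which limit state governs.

31.3 kips (bolt shear governs)

Bolt shear: A_b = π·0.625²/4 = 0.3068 in²; R_n = 68 × 0.3068 × 2 × 1 = 41.72 kips → 0.75 × 41.72 = 31.3 kips.
Bearing: edge l_c = 1.156, r_n = 48.56 kips; interior l_c = 1.062, r_n = 44.62 kips; R_n = 48.56 + 1·44.62 = 93.19 kips → 69.9 kips.
Block shear: A_gv = 1.625, A_nv = 1.062, A_nt = 0.25 in²; R_n = min(0.6F_uA_nv, 0.6F_yA_gv) + U_bs·F_u·A_nt = 62.12 kips → 46.6 kips.
Bolt shear governs: 31.3 kips.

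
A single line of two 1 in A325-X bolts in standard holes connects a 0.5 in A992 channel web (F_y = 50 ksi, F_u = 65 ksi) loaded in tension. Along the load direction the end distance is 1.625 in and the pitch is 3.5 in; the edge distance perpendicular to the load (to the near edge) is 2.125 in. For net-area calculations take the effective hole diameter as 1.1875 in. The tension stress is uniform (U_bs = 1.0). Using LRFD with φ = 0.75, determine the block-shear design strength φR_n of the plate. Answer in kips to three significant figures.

86.2 kips

Shear plane L_v = 1.625 + 1·3.5 = 5.125 in; A_gv = 5.125 × 0.5 = 2.562 in².
A_nv = (5.125 − 1.5·1.1875) × 0.5 = 1.672 in².
A_nt = (2.125 − 0.5·1.1875) × 0.5 = 0.7656 in².
0.6 F_u A_nv = 65.2 kips; 0.6 F_y A_gv = 76.88 kips → shear rupture governs the shear term.
R_n = 65.2 + 1.0 × 65 × 0.7656 = 115 kips.
Design strength φR_n = 0.75 × 115 = 86.2 kips.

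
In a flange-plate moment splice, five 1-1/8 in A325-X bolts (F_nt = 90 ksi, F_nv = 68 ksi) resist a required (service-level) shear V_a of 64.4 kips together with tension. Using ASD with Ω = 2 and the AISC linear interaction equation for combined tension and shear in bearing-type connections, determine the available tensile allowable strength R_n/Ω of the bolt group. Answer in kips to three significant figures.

A_b = π·1.125²/4 = 0.994 in²; f_rv = 64.4 / (5 × 0.994) = 12.96 ksi.
F'_nt = 1.3 F_nt − (Ω F_nt / F_nv) f_rv = 1.3·90 − (2·90/68)·12.96 = 82.7 ksi, capped at F_nt → F'_nt = 82.7 ksi.
R_n = F'_nt · A_b · n = 82.7 × 0.994 × 5 = 411 kips.
Allowable strength R_n/Ω = 411 / 2 = 206 kips.

206 kips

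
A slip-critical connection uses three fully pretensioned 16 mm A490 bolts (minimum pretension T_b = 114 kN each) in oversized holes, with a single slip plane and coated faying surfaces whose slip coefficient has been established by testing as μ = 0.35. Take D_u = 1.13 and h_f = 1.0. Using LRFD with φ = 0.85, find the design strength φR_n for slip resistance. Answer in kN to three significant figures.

R_n = μ · D_u · h_f · T_b · n_s · n_b = 0.35 × 1.13 × 1.0 × 114 × 1 × 3 = 135.3 kN.
Design strength φR_n = 0.85 × 135.3 = 115 kN.

115 kN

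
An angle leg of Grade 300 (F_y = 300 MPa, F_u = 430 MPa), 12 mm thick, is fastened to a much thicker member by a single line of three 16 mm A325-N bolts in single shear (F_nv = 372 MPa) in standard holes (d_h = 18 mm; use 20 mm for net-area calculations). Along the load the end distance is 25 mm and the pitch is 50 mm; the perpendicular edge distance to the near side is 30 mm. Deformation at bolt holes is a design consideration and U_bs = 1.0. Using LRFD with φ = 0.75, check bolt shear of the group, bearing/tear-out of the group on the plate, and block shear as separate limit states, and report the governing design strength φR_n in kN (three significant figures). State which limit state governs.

168 kN (bolt shear governs)

Bolt shear: A_b = π·16²/4 = 201.1 mm²; R_n = 372 × 201.1 × 3 × 1 / 1000 = 224.4 kN → 0.75 × 224.4 = 168 kN.
Bearing: edge l_c = 16, r_n = 99.07 kN; interior l_c = 32, r_n = 198.1 kN; R_n = 99.07 + 2·198.1 = 495.4 kN → 372 kN.
Block shear: A_gv = 1500, A_nv = 900, A_nt = 240 mm²; R_n = min(0.6F_uA_nv, 0.6F_yA_gv) + U_bs·F_u·A_nt = 335.4 kN → 252 kN.
Bolt shear governs: 168 kN.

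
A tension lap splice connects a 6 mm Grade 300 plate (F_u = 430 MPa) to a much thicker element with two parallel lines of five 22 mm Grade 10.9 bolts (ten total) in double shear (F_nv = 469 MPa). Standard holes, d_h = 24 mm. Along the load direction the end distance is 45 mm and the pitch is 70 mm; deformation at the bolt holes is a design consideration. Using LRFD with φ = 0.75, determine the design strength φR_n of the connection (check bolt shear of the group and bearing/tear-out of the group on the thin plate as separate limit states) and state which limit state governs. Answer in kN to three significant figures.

Bolt shear: A_b = π·22²/4 = 380.1 mm²; R_n = 469 × 380.1 × 10 × 2 / 1000 = 3566 kN → 0.75 × 3566 = 2670 kN.
Bearing (1.2 l_c t F_u ≤ 2.4 d t F_u): upper limit = 2.4·22·6·430 / 1000 = 136.2 kN.
  Edge l_c = 45 − 24/2 = 33 → r_n = 102.2 kN; interior l_c = 70 − 24 = 46 → r_n = 136.2 kN.
  R_n,bearing = 2·102.2 + 8·136.2 = 1294 kN → 0.75 × 1294 = 971 kN.
Bearing governs: 971 kN.

971 kN (bearing governs)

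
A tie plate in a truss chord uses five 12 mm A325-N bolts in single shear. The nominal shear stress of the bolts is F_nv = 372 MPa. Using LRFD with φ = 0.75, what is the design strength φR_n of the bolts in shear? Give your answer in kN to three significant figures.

158 kN

A_b = π × 12² / 4 = 113.1 mm².
R_n = F_nv · A_b · n · n_s = 372 × 113.1 × 5 × 1 / 1000 = 210.4 kN.
Design strength φR_n = 0.75 × 210.4 = 158 kN.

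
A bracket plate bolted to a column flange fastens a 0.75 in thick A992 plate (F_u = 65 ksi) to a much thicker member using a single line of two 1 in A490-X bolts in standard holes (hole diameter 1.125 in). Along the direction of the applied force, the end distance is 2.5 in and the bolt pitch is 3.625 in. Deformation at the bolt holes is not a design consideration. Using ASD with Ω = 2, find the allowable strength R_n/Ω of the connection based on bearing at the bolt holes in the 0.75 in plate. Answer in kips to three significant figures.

Per bolt r_n = 1.5 l_c t F_u ≤ 3.0 d t F_u; upper limit = 3.0 × 1 × 0.75 × 65 = 146.2 kips.
Edge bolt: l_c = 2.5 − 1.125/2 = 1.938 in → 1.5 × 1.938 × 0.75 × 65 = 141.7 → r_n = 141.7 kips.
Interior bolts: l_c = 3.625 − 1.125 = 2.5 in → 1.5 × 2.5 × 0.75 × 65 = 182.8 → r_n = 146.2 kips.
R_n = 1 × 141.7 + 1 × 146.2 = 287.9 kips.
Allowable strength R_n/Ω = 287.9 / 2 = 144 kips.

144 kips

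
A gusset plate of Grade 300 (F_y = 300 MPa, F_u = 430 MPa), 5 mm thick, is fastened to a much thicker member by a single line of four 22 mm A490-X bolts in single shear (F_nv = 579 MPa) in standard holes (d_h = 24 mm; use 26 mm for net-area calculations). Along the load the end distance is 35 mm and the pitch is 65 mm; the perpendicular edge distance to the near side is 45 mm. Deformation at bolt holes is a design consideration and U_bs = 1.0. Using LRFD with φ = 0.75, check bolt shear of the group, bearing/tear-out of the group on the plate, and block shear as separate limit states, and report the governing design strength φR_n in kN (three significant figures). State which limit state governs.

186 kN (block shear governs)

Bolt shear: A_b = π·22²/4 = 380.1 mm²; R_n = 579 × 380.1 × 4 × 1 / 1000 = 880.4 kN → 0.75 × 880.4 = 660 kN.
Bearing: edge l_c = 23, r_n = 59.34 kN; interior l_c = 41, r_n = 105.8 kN; R_n = 59.34 + 3·105.8 = 376.7 kN → 283 kN.
Block shear: A_gv = 1150, A_nv = 695, A_nt = 160 mm²; R_n = min(0.6F_uA_nv, 0.6F_yA_gv) + U_bs·F_u·A_nt = 248.1 kN → 186 kN.
Block shear governs: 186 kN.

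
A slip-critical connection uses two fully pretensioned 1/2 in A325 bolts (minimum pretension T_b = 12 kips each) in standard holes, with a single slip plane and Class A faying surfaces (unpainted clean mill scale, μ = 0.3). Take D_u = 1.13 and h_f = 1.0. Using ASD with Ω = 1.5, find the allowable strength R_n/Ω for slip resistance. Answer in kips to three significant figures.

5.42 kips

R_n = μ · D_u · h_f · T_b · n_s · n_b = 0.3 × 1.13 × 1.0 × 12 × 1 × 2 = 8.136 kips.
Allowable strength R_n/Ω = 8.136 / 1.5 = 5.42 kips.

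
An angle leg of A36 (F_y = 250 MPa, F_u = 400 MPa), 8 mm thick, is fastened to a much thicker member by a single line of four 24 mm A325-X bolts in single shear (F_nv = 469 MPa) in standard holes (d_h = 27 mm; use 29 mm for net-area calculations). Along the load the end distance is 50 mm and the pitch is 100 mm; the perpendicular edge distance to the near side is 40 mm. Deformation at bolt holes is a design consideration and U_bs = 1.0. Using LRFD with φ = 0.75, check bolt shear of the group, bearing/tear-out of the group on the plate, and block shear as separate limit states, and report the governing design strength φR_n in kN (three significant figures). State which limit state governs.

376 kN (block shear governs)

Bolt shear: A_b = π·24²/4 = 452.4 mm²; R_n = 469 × 452.4 × 4 × 1 / 1000 = 848.7 kN → 0.75 × 848.7 = 637 kN.
Bearing: edge l_c = 36.5, r_n = 140.2 kN; interior l_c = 73, r_n = 184.3 kN; R_n = 140.2 + 3·184.3 = 693.1 kN → 520 kN.
Block shear: A_gv = 2800, A_nv = 1988, A_nt = 204 mm²; R_n = min(0.6F_uA_nv, 0.6F_yA_gv) + U_bs·F_u·A_nt = 501.6 kN → 376 kN.
Block shear governs: 376 kN.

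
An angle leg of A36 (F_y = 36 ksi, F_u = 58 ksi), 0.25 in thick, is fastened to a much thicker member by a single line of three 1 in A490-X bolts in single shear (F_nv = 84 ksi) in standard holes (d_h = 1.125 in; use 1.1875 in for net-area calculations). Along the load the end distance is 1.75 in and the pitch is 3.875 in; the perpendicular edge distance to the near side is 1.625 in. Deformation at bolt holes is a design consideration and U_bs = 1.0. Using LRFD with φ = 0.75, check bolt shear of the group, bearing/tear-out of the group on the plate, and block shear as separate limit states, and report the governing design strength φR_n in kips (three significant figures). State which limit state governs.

Bolt shear: A_b = π·1²/4 = 0.7854 in²; R_n = 84 × 0.7854 × 3 × 1 = 197.9 kips → 0.75 × 197.9 = 148 kips.
Bearing: edge l_c = 1.188, r_n = 20.66 kips; interior l_c = 2.75, r_n = 34.8 kips; R_n = 20.66 + 2·34.8 = 90.26 kips → 67.7 kips.
Block shear: A_gv = 2.375, A_nv = 1.633, A_nt = 0.2578 in²; R_n = min(0.6F_uA_nv, 0.6F_yA_gv) + U_bs·F_u·A_nt = 66.25 kips → 49.7 kips.
Block shear governs: 49.7 kips.

49.7 kips (block shear governs)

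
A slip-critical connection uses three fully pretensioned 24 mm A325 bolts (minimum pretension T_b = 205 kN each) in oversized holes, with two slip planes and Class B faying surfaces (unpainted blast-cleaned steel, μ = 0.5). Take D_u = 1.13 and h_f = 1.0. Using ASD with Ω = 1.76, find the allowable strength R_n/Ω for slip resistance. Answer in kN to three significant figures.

R_n = μ · D_u · h_f · T_b · n_s · n_b = 0.5 × 1.13 × 1.0 × 205 × 2 × 3 = 694.9 kN.
Allowable strength R_n/Ω = 694.9 / 1.76 = 395 kN.

395 kN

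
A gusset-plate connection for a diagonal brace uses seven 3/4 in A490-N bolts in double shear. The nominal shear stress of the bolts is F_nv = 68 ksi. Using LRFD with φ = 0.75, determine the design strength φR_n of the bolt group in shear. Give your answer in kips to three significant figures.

A_b = π × 0.75² / 4 = 0.4418 in².
R_n = F_nv · A_b · n · n_s = 68 × 0.4418 × 7 × 2 = 420.6 kips.
Design strength φR_n = 0.75 × 420.6 = 315 kips.

315 kips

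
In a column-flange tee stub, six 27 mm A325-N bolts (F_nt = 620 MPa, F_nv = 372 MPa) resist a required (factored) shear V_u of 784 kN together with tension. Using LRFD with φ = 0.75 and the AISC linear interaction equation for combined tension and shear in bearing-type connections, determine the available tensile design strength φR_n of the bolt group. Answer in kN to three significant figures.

A_b = π·27²/4 = 572.6 mm²; f_rv = 784 × 1000 / (6 × 572.6) = 228.2 MPa.
F'_nt = 1.3 F_nt − (F_nt / φF_nv) f_rv = 1.3·620 − (620/(0.75·372))·228.2 = 298.9 MPa, capped at F_nt → F'_nt = 298.9 MPa.
R_n = F'_nt · A_b · n = 298.9 × 572.6 × 6 / 1000 = 1027 kN.
Design strength φR_n = 0.75 × 1027 = 770 kN.

770 kN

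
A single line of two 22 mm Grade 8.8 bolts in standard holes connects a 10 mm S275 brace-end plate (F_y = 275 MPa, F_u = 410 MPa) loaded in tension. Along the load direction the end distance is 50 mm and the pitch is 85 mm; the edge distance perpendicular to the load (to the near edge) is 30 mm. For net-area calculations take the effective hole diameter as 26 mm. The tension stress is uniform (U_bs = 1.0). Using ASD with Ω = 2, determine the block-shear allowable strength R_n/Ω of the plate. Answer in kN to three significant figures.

Shear plane L_v = 50 + 1·85 = 135 mm; A_gv = 135 × 10 = 1350 mm².
A_nv = (135 − 1.5·26) × 10 = 960 mm².
A_nt = (30 − 0.5·26) × 10 = 170 mm².
0.6 F_u A_nv = 236.2 kN; 0.6 F_y A_gv = 222.8 kN → shear yielding governs the shear term.
R_n = 222.8 + 1.0 × 410 × 170 / 1000 = 292.4 kN.
Allowable strength R_n/Ω = 292.4 / 2 = 146 kN.

146 kN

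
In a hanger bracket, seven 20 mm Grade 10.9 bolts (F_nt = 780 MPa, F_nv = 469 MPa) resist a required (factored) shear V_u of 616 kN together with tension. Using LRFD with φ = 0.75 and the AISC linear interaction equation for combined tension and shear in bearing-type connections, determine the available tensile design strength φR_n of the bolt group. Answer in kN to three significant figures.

648 kN

A_b = π·20²/4 = 314.2 mm²; f_rv = 616 × 1000 / (7 × 314.2) = 280.1 MPa.
F'_nt = 1.3 F_nt − (F_nt / φF_nv) f_rv = 1.3·780 − (780/(0.75·469))·280.1 = 392.9 MPa, capped at F_nt → F'_nt = 392.9 MPa.
R_n = F'_nt · A_b · n = 392.9 × 314.2 × 7 / 1000 = 863.9 kN.
Design strength φR_n = 0.75 × 863.9 = 648 kN.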